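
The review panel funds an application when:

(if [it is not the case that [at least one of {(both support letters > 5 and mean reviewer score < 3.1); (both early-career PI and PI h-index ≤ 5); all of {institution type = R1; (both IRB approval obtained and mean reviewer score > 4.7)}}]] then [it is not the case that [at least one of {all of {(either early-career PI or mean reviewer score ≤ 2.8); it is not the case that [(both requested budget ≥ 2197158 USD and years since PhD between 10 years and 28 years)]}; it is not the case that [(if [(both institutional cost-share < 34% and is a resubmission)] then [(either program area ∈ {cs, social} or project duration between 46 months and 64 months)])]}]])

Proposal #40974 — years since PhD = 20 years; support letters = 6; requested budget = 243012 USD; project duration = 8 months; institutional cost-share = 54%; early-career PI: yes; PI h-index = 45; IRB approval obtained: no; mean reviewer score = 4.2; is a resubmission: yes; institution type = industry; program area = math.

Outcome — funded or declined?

Declined

Atomic conditions:
  support letters > 5: 6 > 5 is true
  mean reviewer score < 3.1: 4.2 < 3.1 is false
  early-career PI: yes → true
  PI h-index ≤ 5: 45 ≤ 5 is false
  institution type = R1: industry == R1 is false
  IRB approval obtained: no → false
  mean reviewer score > 4.7: 4.2 > 4.7 is false
  mean reviewer score ≤ 2.8: 4.2 ≤ 2.8 is false
  requested budget ≥ 2197158 USD: 243012 ≥ 2197158 is false
  years since PhD between 10 years and 28 years: 20 in [10, 28] is true
  institutional cost-share < 34%: 54 < 34 is false
  is a resubmission: yes → true
  program area ∈ {cs, social}: math is not in the set → false
  project duration between 46 months and 64 months: 8 in [46, 64] is false
Combine:
[1.1.1] true AND false = false
[1.1.2] true AND false = false
[1.1.3.2] false AND false = false
[1.1.3] false AND false = false
[1.1] false OR false OR false = false
[1] NOT false = true
[2.1.1.1] true OR false = true
[2.1.1.2.1] false AND true = false
[2.1.1.2] NOT false = true
[2.1.1] true AND true = true
[2.1.2.1.1] false AND true = false
[2.1.2.1.2] false OR false = false
[2.1.2.1] false → false (antecedent false ⇒ implication holds) = true
[2.1.2] NOT true = false
[2.1] true OR false = true
[2] NOT true = false
[root] true → false = false
Overall: false → declined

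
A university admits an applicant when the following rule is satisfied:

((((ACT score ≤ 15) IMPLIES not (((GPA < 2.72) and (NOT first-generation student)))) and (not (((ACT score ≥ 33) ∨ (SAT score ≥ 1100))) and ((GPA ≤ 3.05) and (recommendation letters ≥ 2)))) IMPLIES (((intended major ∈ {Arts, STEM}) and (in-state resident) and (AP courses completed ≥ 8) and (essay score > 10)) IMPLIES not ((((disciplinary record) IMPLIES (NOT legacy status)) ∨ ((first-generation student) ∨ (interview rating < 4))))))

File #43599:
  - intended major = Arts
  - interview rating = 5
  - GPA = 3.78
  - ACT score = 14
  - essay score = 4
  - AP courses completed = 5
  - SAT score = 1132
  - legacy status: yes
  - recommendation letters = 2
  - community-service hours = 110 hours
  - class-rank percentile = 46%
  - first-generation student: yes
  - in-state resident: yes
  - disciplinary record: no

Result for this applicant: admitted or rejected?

Atomic conditions:
  ACT score ≤ 15: 14 ≤ 15 is true
  GPA < 2.72: 3.78 < 2.72 is false
  NOT first-generation student: yes → false
  ACT score ≥ 33: 14 ≥ 33 is false
  SAT score ≥ 1100: 1132 ≥ 1100 is true
  GPA ≤ 3.05: 3.78 ≤ 3.05 is false
  recommendation letters ≥ 2: 2 ≥ 2 is true
  intended major ∈ {Arts, STEM}: Arts is in the set → true
  in-state resident: yes → true
  AP courses completed ≥ 8: 5 ≥ 8 is false
  essay score > 10: 4 > 10 is false
  disciplinary record: no → false
  NOT legacy status: yes → false
  first-generation student: yes → true
  interview rating < 4: 5 < 4 is false
Combine:
[1.1.2.1] false AND false = false
[1.1.2] NOT false = true
[1.1] true → true = true
[1.2.1.1] false OR true = true
[1.2.1] NOT true = false
[1.2.2] false AND true = false
[1.2] false AND false = false
[1] true AND false = false
[2.1] true AND true AND false AND false = false
[2.2.1.1] false → false (antecedent false ⇒ implication holds) = true
[2.2.1.2] true OR false = true
[2.2.1] true OR true = true
[2.2] NOT true = false
[2] false → false (antecedent false ⇒ implication holds) = true
[root] false → true (antecedent false ⇒ implication holds) = true
Overall: true → admitted

Admitted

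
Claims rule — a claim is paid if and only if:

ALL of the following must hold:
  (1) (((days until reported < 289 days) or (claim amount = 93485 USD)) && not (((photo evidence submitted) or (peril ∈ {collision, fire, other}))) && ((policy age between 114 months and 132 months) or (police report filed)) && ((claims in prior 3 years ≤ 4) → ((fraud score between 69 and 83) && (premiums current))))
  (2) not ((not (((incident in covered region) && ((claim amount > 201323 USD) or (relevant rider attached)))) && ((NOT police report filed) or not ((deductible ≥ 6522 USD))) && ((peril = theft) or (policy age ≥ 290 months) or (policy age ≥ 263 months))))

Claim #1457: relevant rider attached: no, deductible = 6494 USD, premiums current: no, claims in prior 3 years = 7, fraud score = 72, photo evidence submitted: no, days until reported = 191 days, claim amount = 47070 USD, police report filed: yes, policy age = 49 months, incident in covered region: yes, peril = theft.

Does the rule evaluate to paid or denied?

Denied

Atomic conditions:
  days until reported < 289 days: 191 < 289 is true
  claim amount = 93485 USD: 47070 == 93485 is false
  photo evidence submitted: no → false
  peril ∈ {collision, fire, other}: theft is not in the set → false
  policy age between 114 months and 132 months: 49 in [114, 132] is false
  police report filed: yes → true
  claims in prior 3 years ≤ 4: 7 ≤ 4 is false
  fraud score between 69 and 83: 72 in [69, 83] is true
  premiums current: no → false
  incident in covered region: yes → true
  claim amount > 201323 USD: 47070 > 201323 is false
  relevant rider attached: no → false
  NOT police report filed: yes → false
  deductible ≥ 6522 USD: 6494 ≥ 6522 is false
  peril = theft: theft == theft is true
  policy age ≥ 290 months: 49 ≥ 290 is false
  policy age ≥ 263 months: 49 ≥ 263 is false
Combine:
[1.1] true OR false = true
[1.2.1] false OR false = false
[1.2] NOT false = true
[1.3] false OR true = true
[1.4.2] true AND false = false
[1.4] false → false (antecedent false ⇒ implication holds) = true
[1] true AND true AND true AND true = true
[2.1.1.1.2] false OR false = false
[2.1.1.1] true AND false = false
[2.1.1] NOT false = true
[2.1.2.2] NOT false = true
[2.1.2] false OR true = true
[2.1.3] true OR false OR false = true
[2.1] true AND true AND true = true
[2] NOT true = false
[root] true AND false = false
Overall: false → denied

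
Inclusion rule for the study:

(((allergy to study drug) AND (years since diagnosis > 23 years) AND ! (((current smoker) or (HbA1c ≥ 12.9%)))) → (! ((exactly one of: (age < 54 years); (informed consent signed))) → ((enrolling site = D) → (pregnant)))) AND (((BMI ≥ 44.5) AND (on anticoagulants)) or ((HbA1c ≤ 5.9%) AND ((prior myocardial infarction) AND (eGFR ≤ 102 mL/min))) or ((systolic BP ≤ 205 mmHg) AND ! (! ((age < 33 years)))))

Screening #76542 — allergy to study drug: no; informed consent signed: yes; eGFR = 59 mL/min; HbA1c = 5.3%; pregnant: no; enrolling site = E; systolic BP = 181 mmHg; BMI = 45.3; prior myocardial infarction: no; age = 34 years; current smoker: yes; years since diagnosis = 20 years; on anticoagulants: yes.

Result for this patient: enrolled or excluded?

Atomic conditions:
  allergy to study drug: no → false
  years since diagnosis > 23 years: 20 > 23 is false
  current smoker: yes → true
  HbA1c ≥ 12.9%: 5.3 ≥ 12.9 is false
  age < 54 years: 34 < 54 is true
  informed consent signed: yes → true
  enrolling site = D: E == D is false
  pregnant: no → false
  BMI ≥ 44.5: 45.3 ≥ 44.5 is true
  on anticoagulants: yes → true
  HbA1c ≤ 5.9%: 5.3 ≤ 5.9 is true
  prior myocardial infarction: no → false
  eGFR ≤ 102 mL/min: 59 ≤ 102 is true
  systolic BP ≤ 205 mmHg: 181 ≤ 205 is true
  age < 33 years: 34 < 33 is false
Combine:
[1.1.3.1] true OR false = true
[1.1.3] NOT true = false
[1.1] false AND false AND false = false
[1.2.1.1] exactly-one(true, true) = false
[1.2.1] NOT false = true
[1.2.2] false → false (antecedent false ⇒ implication holds) = true
[1.2] true → true = true
[1] false → true (antecedent false ⇒ implication holds) = true
[2.1] true AND true = true
[2.2.2] false AND true = false
[2.2] true AND false = false
[2.3.2.1] NOT false = true
[2.3.2] NOT true = false
[2.3] true AND false = false
[2] true OR false OR false = true
[root] true AND true = true
Overall: true → enrolled

Enrolled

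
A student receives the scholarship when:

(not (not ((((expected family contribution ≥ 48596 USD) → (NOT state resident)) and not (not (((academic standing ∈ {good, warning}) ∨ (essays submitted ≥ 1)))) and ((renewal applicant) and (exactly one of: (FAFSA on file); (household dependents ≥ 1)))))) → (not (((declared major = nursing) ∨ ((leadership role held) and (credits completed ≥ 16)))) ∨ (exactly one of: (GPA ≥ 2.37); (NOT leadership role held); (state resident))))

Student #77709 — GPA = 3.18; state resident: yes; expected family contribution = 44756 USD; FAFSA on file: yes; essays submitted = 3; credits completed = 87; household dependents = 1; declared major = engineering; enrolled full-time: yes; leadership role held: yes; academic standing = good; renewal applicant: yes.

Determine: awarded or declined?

Atomic conditions:
  expected family contribution ≥ 48596 USD: 44756 ≥ 48596 is false
  NOT state resident: yes → false
  academic standing ∈ {good, warning}: good is in the set → true
  essays submitted ≥ 1: 3 ≥ 1 is true
  renewal applicant: yes → true
  FAFSA on file: yes → true
  household dependents ≥ 1: 1 ≥ 1 is true
  declared major = nursing: engineering == nursing is false
  leadership role held: yes → true
  credits completed ≥ 16: 87 ≥ 16 is true
  GPA ≥ 2.37: 3.18 ≥ 2.37 is true
  NOT leadership role held: yes → false
  state resident: yes → true
Combine:
[1.1.1.1] false → false (antecedent false ⇒ implication holds) = true
[1.1.1.2.1.1] true OR true = true
[1.1.1.2.1] NOT true = false
[1.1.1.2] NOT false = true
[1.1.1.3.2] exactly-one(true, true) = false
[1.1.1.3] true AND false = false
[1.1.1] true AND true AND false = false
[1.1] NOT false = true
[1] NOT true = false
[2.1.1.2] true AND true = true
[2.1.1] false OR true = true
[2.1] NOT true = false
[2.2] exactly-one(true, false, true) = false
[2] false OR false = false
[root] false → false (antecedent false ⇒ implication holds) = true
Overall: true → awarded

Awarded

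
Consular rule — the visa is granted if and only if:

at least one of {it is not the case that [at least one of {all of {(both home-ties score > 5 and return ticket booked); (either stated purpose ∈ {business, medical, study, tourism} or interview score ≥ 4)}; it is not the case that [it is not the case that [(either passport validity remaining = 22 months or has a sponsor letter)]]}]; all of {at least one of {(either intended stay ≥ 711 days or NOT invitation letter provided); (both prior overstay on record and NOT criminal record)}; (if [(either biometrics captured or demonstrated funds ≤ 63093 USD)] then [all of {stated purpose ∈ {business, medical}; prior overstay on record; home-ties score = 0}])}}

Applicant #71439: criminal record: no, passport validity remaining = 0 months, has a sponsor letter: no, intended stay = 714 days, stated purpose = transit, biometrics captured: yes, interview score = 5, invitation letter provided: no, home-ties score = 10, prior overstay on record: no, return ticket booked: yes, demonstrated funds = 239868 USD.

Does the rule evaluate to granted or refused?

Atomic conditions:
  home-ties score > 5: 10 > 5 is true
  return ticket booked: yes → true
  stated purpose ∈ {business, medical, study, tourism}: transit is not in the set → false
  interview score ≥ 4: 5 ≥ 4 is true
  passport validity remaining = 22 months: 0 == 22 is false
  has a sponsor letter: no → false
  intended stay ≥ 711 days: 714 ≥ 711 is true
  NOT invitation letter provided: no → true
  prior overstay on record: no → false
  NOT criminal record: no → true
  biometrics captured: yes → true
  demonstrated funds ≤ 63093 USD: 239868 ≤ 63093 is false
  stated purpose ∈ {business, medical}: transit is not in the set → false
  home-ties score = 0: 10 == 0 is false
Combine:
[1.1.1.1] true AND true = true
[1.1.1.2] false OR true = true
[1.1.1] true AND true = true
[1.1.2.1.1] false OR false = false
[1.1.2.1] NOT false = true
[1.1.2] NOT true = false
[1.1] true OR false = true
[1] NOT true = false
[2.1.1] true OR true = true
[2.1.2] false AND true = false
[2.1] true OR false = true
[2.2.1] true OR false = true
[2.2.2] false AND false AND false = false
[2.2] true → false = false
[2] true AND false = false
[root] false OR false = false
Overall: false → refused

Refused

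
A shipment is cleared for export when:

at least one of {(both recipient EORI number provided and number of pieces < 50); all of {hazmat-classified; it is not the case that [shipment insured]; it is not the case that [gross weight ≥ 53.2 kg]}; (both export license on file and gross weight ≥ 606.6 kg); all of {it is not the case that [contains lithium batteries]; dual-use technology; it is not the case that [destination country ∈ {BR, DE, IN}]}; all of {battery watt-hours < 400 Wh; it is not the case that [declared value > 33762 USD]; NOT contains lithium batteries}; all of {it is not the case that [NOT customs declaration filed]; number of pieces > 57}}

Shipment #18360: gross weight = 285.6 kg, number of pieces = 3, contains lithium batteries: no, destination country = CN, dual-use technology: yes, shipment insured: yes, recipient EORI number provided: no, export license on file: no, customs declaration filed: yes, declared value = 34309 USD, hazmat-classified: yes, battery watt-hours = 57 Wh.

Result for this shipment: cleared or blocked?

Atomic conditions:
  recipient EORI number provided: no → false
  number of pieces < 50: 3 < 50 is true
  hazmat-classified: yes → true
  shipment insured: yes → true
  gross weight ≥ 53.2 kg: 285.6 ≥ 53.2 is true
  export license on file: no → false
  gross weight ≥ 606.6 kg: 285.6 ≥ 606.6 is false
  contains lithium batteries: no → false
  dual-use technology: yes → true
  destination country ∈ {BR, DE, IN}: CN is not in the set → false
  battery watt-hours < 400 Wh: 57 < 400 is true
  declared value > 33762 USD: 34309 > 33762 is true
  NOT contains lithium batteries: no → true
  NOT customs declaration filed: yes → false
  number of pieces > 57: 3 > 57 is false
Combine:
[1] false AND true = false
[2.2] NOT true = false
[2.3] NOT true = false
[2] true AND false AND false = false
[3] false AND false = false
[4.1] NOT false = true
[4.3] NOT false = true
[4] true AND true AND true = true
[5.2] NOT true = false
[5] true AND false AND true = false
[6.1] NOT false = true
[6] true AND false = false
[root] false OR false OR false OR true OR false OR false = true
Overall: true → cleared

Cleared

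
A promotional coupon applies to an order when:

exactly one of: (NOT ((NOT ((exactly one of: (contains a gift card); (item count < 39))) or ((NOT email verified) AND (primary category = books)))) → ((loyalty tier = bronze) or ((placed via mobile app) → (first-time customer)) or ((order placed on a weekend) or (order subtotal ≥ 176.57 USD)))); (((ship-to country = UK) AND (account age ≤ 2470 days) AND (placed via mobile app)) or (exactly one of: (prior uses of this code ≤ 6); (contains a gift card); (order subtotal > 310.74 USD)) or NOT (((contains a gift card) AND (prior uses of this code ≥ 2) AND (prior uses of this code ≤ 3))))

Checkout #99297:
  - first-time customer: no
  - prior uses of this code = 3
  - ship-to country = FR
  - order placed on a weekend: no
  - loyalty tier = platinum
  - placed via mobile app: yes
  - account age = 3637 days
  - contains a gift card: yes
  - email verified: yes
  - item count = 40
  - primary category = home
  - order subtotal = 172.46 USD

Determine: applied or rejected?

Rejected

Atomic conditions:
  contains a gift card: yes → true
  item count < 39: 40 < 39 is false
  NOT email verified: yes → false
  primary category = books: home == books is false
  loyalty tier = bronze: platinum == bronze is false
  placed via mobile app: yes → true
  first-time customer: no → false
  order placed on a weekend: no → false
  order subtotal ≥ 176.57 USD: 172.46 ≥ 176.57 is false
  ship-to country = UK: FR == UK is false
  account age ≤ 2470 days: 3637 ≤ 2470 is false
  prior uses of this code ≤ 6: 3 ≤ 6 is true
  order subtotal > 310.74 USD: 172.46 > 310.74 is false
  prior uses of this code ≥ 2: 3 ≥ 2 is true
  prior uses of this code ≤ 3: 3 ≤ 3 is true
Combine:
[1.1.1.1.1] exactly-one(true, false) = true
[1.1.1.1] NOT true = false
[1.1.1.2] false AND false = false
[1.1.1] false OR false = false
[1.1] NOT false = true
[1.2.2] true → false = false
[1.2.3] false OR false = false
[1.2] false OR false OR false = false
[1] true → false = false
[2.1] false AND false AND true = false
[2.2] exactly-one(true, true, false) = false
[2.3.1] true AND true AND true = true
[2.3] NOT true = false
[2] false OR false OR false = false
[root] exactly-one(false, false) = false
Overall: false → rejected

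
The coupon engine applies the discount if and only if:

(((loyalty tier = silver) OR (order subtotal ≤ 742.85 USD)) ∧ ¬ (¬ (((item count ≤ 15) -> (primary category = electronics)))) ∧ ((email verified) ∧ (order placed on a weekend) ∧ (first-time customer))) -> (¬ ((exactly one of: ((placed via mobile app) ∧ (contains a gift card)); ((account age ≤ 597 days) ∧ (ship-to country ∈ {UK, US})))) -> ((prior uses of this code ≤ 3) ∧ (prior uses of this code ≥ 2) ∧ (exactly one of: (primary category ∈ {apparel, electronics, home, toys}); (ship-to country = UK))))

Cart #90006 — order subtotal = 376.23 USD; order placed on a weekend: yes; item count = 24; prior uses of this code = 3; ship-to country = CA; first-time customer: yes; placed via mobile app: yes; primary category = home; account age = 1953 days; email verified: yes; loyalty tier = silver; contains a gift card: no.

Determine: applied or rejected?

Atomic conditions:
  loyalty tier = silver: silver == silver is true
  order subtotal ≤ 742.85 USD: 376.23 ≤ 742.85 is true
  item count ≤ 15: 24 ≤ 15 is false
  primary category = electronics: home == electronics is false
  email verified: yes → true
  order placed on a weekend: yes → true
  first-time customer: yes → true
  placed via mobile app: yes → true
  contains a gift card: no → false
  account age ≤ 597 days: 1953 ≤ 597 is false
  ship-to country ∈ {UK, US}: CA is not in the set → false
  prior uses of this code ≤ 3: 3 ≤ 3 is true
  prior uses of this code ≥ 2: 3 ≥ 2 is true
  primary category ∈ {apparel, electronics, home, toys}: home is in the set → true
  ship-to country = UK: CA == UK is false
Combine:
[1.1] true OR true = true
[1.2.1.1] false → false (antecedent false ⇒ implication holds) = true
[1.2.1] NOT true = false
[1.2] NOT false = true
[1.3] true AND true AND true = true
[1] true AND true AND true = true
[2.1.1.1] true AND false = false
[2.1.1.2] false AND false = false
[2.1.1] exactly-one(false, false) = false
[2.1] NOT false = true
[2.2.3] exactly-one(true, false) = true
[2.2] true AND true AND true = true
[2] true → true = true
[root] true → true = true
Overall: true → applied

Applied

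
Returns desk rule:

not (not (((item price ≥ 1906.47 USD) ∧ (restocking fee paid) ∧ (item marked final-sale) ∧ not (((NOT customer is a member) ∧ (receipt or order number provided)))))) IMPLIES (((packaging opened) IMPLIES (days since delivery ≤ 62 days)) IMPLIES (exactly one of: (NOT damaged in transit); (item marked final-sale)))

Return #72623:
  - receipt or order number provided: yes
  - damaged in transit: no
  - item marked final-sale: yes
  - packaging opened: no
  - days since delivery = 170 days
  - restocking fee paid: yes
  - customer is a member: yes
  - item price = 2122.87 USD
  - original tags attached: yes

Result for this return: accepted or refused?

Refused

Atomic conditions:
  item price ≥ 1906.47 USD: 2122.87 ≥ 1906.47 is true
  restocking fee paid: yes → true
  item marked final-sale: yes → true
  NOT customer is a member: yes → false
  receipt or order number provided: yes → true
  packaging opened: no → false
  days since delivery ≤ 62 days: 170 ≤ 62 is false
  NOT damaged in transit: no → true
Combine:
[1.1.1.4.1] false AND true = false
[1.1.1.4] NOT false = true
[1.1.1] true AND true AND true AND true = true
[1.1] NOT true = false
[1] NOT false = true
[2.1] false → false (antecedent false ⇒ implication holds) = true
[2.2] exactly-one(true, true) = false
[2] true → false = false
[root] true → false = false
Overall: false → refused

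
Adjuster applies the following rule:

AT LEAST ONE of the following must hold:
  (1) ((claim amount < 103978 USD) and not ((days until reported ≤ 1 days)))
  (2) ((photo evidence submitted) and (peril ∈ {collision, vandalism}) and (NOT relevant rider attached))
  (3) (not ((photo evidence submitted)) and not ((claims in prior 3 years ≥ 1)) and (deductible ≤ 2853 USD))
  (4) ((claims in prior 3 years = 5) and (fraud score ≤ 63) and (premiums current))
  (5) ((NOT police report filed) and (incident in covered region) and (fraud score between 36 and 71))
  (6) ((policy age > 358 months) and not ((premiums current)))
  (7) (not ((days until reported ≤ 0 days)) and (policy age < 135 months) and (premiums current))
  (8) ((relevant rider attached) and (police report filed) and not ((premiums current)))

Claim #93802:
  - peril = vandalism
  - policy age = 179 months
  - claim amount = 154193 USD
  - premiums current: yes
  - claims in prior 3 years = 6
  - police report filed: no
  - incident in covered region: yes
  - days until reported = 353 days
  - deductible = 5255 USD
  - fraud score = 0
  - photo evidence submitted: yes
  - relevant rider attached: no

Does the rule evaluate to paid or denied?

Atomic conditions:
  claim amount < 103978 USD: 154193 < 103978 is false
  days until reported ≤ 1 days: 353 ≤ 1 is false
  photo evidence submitted: yes → true
  peril ∈ {collision, vandalism}: vandalism is in the set → true
  NOT relevant rider attached: no → true
  claims in prior 3 years ≥ 1: 6 ≥ 1 is true
  deductible ≤ 2853 USD: 5255 ≤ 2853 is false
  claims in prior 3 years = 5: 6 == 5 is false
  fraud score ≤ 63: 0 ≤ 63 is true
  premiums current: yes → true
  NOT police report filed: no → true
  incident in covered region: yes → true
  fraud score between 36 and 71: 0 in [36, 71] is false
  policy age > 358 months: 179 > 358 is false
  days until reported ≤ 0 days: 353 ≤ 0 is false
  policy age < 135 months: 179 < 135 is false
  relevant rider attached: no → false
  police report filed: no → false
Combine:
[1.2] NOT false = true
[1] false AND true = false
[2] true AND true AND true = true
[3.1] NOT true = false
[3.2] NOT true = false
[3] false AND false AND false = false
[4] false AND true AND true = false
[5] true AND true AND false = false
[6.2] NOT true = false
[6] false AND false = false
[7.1] NOT false = true
[7] true AND false AND true = false
[8.3] NOT true = false
[8] false AND false AND false = false
[root] false OR true OR false OR false OR false OR false OR false OR false = true
Overall: true → paid

Paid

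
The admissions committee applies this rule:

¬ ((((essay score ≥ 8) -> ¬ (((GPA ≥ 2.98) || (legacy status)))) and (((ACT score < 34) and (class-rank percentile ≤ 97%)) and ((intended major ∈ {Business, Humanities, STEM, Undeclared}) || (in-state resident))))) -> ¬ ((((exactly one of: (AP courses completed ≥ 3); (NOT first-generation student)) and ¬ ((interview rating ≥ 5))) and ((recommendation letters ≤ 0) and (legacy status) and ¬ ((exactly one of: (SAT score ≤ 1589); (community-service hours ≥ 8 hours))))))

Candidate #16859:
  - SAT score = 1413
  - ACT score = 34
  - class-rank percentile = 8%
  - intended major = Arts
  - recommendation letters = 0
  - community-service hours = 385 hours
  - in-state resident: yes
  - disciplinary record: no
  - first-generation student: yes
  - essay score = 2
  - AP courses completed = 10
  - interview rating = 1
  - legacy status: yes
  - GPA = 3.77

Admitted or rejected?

Rejected

Atomic conditions:
  essay score ≥ 8: 2 ≥ 8 is false
  GPA ≥ 2.98: 3.77 ≥ 2.98 is true
  legacy status: yes → true
  ACT score < 34: 34 < 34 is false
  class-rank percentile ≤ 97%: 8 ≤ 97 is true
  intended major ∈ {Business, Humanities, STEM, Undeclared}: Arts is not in the set → false
  in-state resident: yes → true
  AP courses completed ≥ 3: 10 ≥ 3 is true
  NOT first-generation student: yes → false
  interview rating ≥ 5: 1 ≥ 5 is false
  recommendation letters ≤ 0: 0 ≤ 0 is true
  SAT score ≤ 1589: 1413 ≤ 1589 is true
  community-service hours ≥ 8 hours: 385 ≥ 8 is true
Combine:
[1.1.1.2.1] true OR true = true
[1.1.1.2] NOT true = false
[1.1.1] false → false (antecedent false ⇒ implication holds) = true
[1.1.2.1] false AND true = false
[1.1.2.2] false OR true = true
[1.1.2] false AND true = false
[1.1] true AND false = false
[1] NOT false = true
[2.1.1.1] exactly-one(true, false) = true
[2.1.1.2] NOT false = true
[2.1.1] true AND true = true
[2.1.2.3.1] exactly-one(true, true) = false
[2.1.2.3] NOT false = true
[2.1.2] true AND true AND true = true
[2.1] true AND true = true
[2] NOT true = false
[root] true → false = false
Overall: false → rejected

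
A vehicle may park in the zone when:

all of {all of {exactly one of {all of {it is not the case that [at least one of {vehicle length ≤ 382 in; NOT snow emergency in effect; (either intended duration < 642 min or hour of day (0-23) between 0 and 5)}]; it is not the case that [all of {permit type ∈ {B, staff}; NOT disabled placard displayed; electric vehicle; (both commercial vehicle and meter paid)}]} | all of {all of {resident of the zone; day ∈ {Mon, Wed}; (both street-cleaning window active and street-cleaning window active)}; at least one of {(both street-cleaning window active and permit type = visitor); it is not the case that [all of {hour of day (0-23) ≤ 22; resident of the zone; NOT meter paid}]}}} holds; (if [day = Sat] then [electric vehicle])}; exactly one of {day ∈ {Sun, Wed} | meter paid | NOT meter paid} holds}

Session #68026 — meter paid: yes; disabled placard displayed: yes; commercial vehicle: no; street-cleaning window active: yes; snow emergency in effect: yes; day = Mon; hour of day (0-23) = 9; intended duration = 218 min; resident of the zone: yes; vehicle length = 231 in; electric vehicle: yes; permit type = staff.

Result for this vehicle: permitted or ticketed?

Atomic conditions:
  vehicle length ≤ 382 in: 231 ≤ 382 is true
  NOT snow emergency in effect: yes → false
  intended duration < 642 min: 218 < 642 is true
  hour of day (0-23) between 0 and 5: 9 in [0, 5] is false
  permit type ∈ {B, staff}: staff is in the set → true
  NOT disabled placard displayed: yes → false
  electric vehicle: yes → true
  commercial vehicle: no → false
  meter paid: yes → true
  resident of the zone: yes → true
  day ∈ {Mon, Wed}: Mon is in the set → true
  street-cleaning window active: yes → true
  permit type = visitor: staff == visitor is false
  hour of day (0-23) ≤ 22: 9 ≤ 22 is true
  NOT meter paid: yes → false
  day = Sat: Mon == Sat is false
  day ∈ {Sun, Wed}: Mon is not in the set → false
Combine:
[1.1.1.1.1.3] true OR false = true
[1.1.1.1.1] true OR false OR true = true
[1.1.1.1] NOT true = false
[1.1.1.2.1.4] false AND true = false
[1.1.1.2.1] true AND false AND true AND false = false
[1.1.1.2] NOT false = true
[1.1.1] false AND true = false
[1.1.2.1.3] true AND true = true
[1.1.2.1] true AND true AND true = true
[1.1.2.2.1] true AND false = false
[1.1.2.2.2.1] true AND true AND false = false
[1.1.2.2.2] NOT false = true
[1.1.2.2] false OR true = true
[1.1.2] true AND true = true
[1.1] exactly-one(false, true) = true
[1.2] false → true (antecedent false ⇒ implication holds) = true
[1] true AND true = true
[2] exactly-one(false, true, false) = true
[root] true AND true = true
Overall: true → permitted

Permitted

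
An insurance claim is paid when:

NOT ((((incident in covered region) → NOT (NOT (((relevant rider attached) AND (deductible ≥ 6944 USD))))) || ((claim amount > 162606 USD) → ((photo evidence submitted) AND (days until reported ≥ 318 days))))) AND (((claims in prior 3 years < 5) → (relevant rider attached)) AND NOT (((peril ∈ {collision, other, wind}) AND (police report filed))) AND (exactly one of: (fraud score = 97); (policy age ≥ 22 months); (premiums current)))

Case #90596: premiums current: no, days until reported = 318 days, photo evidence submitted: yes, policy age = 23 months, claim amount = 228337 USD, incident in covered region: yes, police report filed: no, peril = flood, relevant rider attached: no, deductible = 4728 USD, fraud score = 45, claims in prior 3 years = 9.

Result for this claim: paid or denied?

Atomic conditions:
  incident in covered region: yes → true
  relevant rider attached: no → false
  deductible ≥ 6944 USD: 4728 ≥ 6944 is false
  claim amount > 162606 USD: 228337 > 162606 is true
  photo evidence submitted: yes → true
  days until reported ≥ 318 days: 318 ≥ 318 is true
  claims in prior 3 years < 5: 9 < 5 is false
  peril ∈ {collision, other, wind}: flood is not in the set → false
  police report filed: no → false
  fraud score = 97: 45 == 97 is false
  policy age ≥ 22 months: 23 ≥ 22 is true
  premiums current: no → false
Combine:
[1.1.1.2.1.1] false AND false = false
[1.1.1.2.1] NOT false = true
[1.1.1.2] NOT true = false
[1.1.1] true → false = false
[1.1.2.2] true AND true = true
[1.1.2] true → true = true
[1.1] false OR true = true
[1] NOT true = false
[2.1] false → false (antecedent false ⇒ implication holds) = true
[2.2.1] false AND false = false
[2.2] NOT false = true
[2.3] exactly-one(false, true, false) = true
[2] true AND true AND true = true
[root] false AND true = false
Overall: false → denied

Denied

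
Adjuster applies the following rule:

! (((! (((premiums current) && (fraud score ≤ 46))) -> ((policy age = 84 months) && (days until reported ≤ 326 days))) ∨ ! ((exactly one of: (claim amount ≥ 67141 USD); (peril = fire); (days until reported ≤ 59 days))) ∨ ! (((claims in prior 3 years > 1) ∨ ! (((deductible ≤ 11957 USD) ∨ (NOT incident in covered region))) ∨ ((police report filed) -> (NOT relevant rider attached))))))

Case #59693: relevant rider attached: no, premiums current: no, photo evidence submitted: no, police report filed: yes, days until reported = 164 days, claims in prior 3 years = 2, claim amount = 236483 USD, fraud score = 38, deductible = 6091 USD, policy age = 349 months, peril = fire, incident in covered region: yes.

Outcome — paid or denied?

Atomic conditions:
  premiums current: no → false
  fraud score ≤ 46: 38 ≤ 46 is true
  policy age = 84 months: 349 == 84 is false
  days until reported ≤ 326 days: 164 ≤ 326 is true
  claim amount ≥ 67141 USD: 236483 ≥ 67141 is true
  peril = fire: fire == fire is true
  days until reported ≤ 59 days: 164 ≤ 59 is false
  claims in prior 3 years > 1: 2 > 1 is true
  deductible ≤ 11957 USD: 6091 ≤ 11957 is true
  NOT incident in covered region: yes → false
  police report filed: yes → true
  NOT relevant rider attached: no → true
Combine:
[1.1.1.1] false AND true = false
[1.1.1] NOT false = true
[1.1.2] false AND true = false
[1.1] true → false = false
[1.2.1] exactly-one(true, true, false) = false
[1.2] NOT false = true
[1.3.1.2.1] true OR false = true
[1.3.1.2] NOT true = false
[1.3.1.3] true → true = true
[1.3.1] true OR false OR true = true
[1.3] NOT true = false
[1] false OR true OR false = true
[root] NOT true = false
Overall: false → denied

Denied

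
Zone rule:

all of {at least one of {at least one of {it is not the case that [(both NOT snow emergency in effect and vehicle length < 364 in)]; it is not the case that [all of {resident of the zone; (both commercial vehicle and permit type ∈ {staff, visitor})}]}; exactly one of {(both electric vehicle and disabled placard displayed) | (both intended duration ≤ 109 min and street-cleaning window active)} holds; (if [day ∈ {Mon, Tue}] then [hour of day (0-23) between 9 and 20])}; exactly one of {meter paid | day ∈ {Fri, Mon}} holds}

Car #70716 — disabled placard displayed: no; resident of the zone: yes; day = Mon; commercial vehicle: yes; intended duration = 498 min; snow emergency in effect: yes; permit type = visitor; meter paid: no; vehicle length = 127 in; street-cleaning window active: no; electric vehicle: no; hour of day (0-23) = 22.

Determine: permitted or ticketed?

Permitted

Atomic conditions:
  NOT snow emergency in effect: yes → false
  vehicle length < 364 in: 127 < 364 is true
  resident of the zone: yes → true
  commercial vehicle: yes → true
  permit type ∈ {staff, visitor}: visitor is in the set → true
  electric vehicle: no → false
  disabled placard displayed: no → false
  intended duration ≤ 109 min: 498 ≤ 109 is false
  street-cleaning window active: no → false
  day ∈ {Mon, Tue}: Mon is in the set → true
  hour of day (0-23) between 9 and 20: 22 in [9, 20] is false
  meter paid: no → false
  day ∈ {Fri, Mon}: Mon is in the set → true
Combine:
[1.1.1.1] false AND true = false
[1.1.1] NOT false = true
[1.1.2.1.2] true AND true = true
[1.1.2.1] true AND true = true
[1.1.2] NOT true = false
[1.1] true OR false = true
[1.2.1] false AND false = false
[1.2.2] false AND false = false
[1.2] exactly-one(false, false) = false
[1.3] true → false = false
[1] true OR false OR false = true
[2] exactly-one(false, true) = true
[root] true AND true = true
Overall: true → permitted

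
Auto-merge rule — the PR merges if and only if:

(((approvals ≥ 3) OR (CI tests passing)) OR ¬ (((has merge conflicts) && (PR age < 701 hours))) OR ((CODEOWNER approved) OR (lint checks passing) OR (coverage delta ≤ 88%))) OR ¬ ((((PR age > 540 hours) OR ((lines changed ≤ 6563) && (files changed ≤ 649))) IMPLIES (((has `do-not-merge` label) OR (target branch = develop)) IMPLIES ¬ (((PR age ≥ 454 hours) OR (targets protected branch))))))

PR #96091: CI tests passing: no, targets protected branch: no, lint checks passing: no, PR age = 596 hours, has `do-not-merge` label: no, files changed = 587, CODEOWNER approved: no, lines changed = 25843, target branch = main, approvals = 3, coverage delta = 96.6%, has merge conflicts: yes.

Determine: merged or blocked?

Atomic conditions:
  approvals ≥ 3: 3 ≥ 3 is true
  CI tests passing: no → false
  has merge conflicts: yes → true
  PR age < 701 hours: 596 < 701 is true
  CODEOWNER approved: no → false
  lint checks passing: no → false
  coverage delta ≤ 88%: 96.6 ≤ 88 is false
  PR age > 540 hours: 596 > 540 is true
  lines changed ≤ 6563: 25843 ≤ 6563 is false
  files changed ≤ 649: 587 ≤ 649 is true
  has `do-not-merge` label: no → false
  target branch = develop: main == develop is false
  PR age ≥ 454 hours: 596 ≥ 454 is true
  targets protected branch: no → false
Combine:
[1.1] true OR false = true
[1.2.1] true AND true = true
[1.2] NOT true = false
[1.3] false OR false OR false = false
[1] true OR false OR false = true
[2.1.1.2] false AND true = false
[2.1.1] true OR false = true
[2.1.2.1] false OR false = false
[2.1.2.2.1] true OR false = true
[2.1.2.2] NOT true = false
[2.1.2] false → false (antecedent false ⇒ implication holds) = true
[2.1] true → true = true
[2] NOT true = false
[root] true OR false = true
Overall: true → merged

Merged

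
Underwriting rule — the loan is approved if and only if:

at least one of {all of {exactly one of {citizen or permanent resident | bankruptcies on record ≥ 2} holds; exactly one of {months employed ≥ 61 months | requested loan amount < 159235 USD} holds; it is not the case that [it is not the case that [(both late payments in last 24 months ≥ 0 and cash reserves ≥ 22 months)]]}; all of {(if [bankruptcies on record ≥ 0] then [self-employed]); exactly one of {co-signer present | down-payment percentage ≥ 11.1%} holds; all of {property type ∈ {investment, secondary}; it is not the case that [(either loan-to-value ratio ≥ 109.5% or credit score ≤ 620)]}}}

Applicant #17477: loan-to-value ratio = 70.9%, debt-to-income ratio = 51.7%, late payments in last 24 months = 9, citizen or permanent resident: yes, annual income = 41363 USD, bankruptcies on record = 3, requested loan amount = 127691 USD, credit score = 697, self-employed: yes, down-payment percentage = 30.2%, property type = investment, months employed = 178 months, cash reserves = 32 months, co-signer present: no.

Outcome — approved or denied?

Approved

Atomic conditions:
  citizen or permanent resident: yes → true
  bankruptcies on record ≥ 2: 3 ≥ 2 is true
  months employed ≥ 61 months: 178 ≥ 61 is true
  requested loan amount < 159235 USD: 127691 < 159235 is true
  late payments in last 24 months ≥ 0: 9 ≥ 0 is true
  cash reserves ≥ 22 months: 32 ≥ 22 is true
  bankruptcies on record ≥ 0: 3 ≥ 0 is true
  self-employed: yes → true
  co-signer present: no → false
  down-payment percentage ≥ 11.1%: 30.2 ≥ 11.1 is true
  property type ∈ {investment, secondary}: investment is in the set → true
  loan-to-value ratio ≥ 109.5%: 70.9 ≥ 109.5 is false
  credit score ≤ 620: 697 ≤ 620 is false
Combine:
[1.1] exactly-one(true, true) = false
[1.2] exactly-one(true, true) = false
[1.3.1.1] true AND true = true
[1.3.1] NOT true = false
[1.3] NOT false = true
[1] false AND false AND true = false
[2.1] true → true = true
[2.2] exactly-one(false, true) = true
[2.3.2.1] false OR false = false
[2.3.2] NOT false = true
[2.3] true AND true = true
[2] true AND true AND true = true
[root] false OR true = true
Overall: true → approved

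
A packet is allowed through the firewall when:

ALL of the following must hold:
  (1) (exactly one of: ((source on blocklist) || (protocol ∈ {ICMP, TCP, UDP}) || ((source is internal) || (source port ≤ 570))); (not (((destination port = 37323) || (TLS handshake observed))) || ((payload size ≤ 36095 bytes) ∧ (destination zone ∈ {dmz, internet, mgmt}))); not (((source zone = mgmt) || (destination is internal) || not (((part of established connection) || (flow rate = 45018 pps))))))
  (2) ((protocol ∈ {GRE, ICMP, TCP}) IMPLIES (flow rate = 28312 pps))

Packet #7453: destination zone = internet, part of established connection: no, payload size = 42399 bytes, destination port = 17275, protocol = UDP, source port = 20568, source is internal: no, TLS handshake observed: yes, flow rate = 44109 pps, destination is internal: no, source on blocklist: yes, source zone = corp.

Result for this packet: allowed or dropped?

Allowed

Atomic conditions:
  source on blocklist: yes → true
  protocol ∈ {ICMP, TCP, UDP}: UDP is in the set → true
  source is internal: no → false
  source port ≤ 570: 20568 ≤ 570 is false
  destination port = 37323: 17275 == 37323 is false
  TLS handshake observed: yes → true
  payload size ≤ 36095 bytes: 42399 ≤ 36095 is false
  destination zone ∈ {dmz, internet, mgmt}: internet is in the set → true
  source zone = mgmt: corp == mgmt is false
  destination is internal: no → false
  part of established connection: no → false
  flow rate = 45018 pps: 44109 == 45018 is false
  protocol ∈ {GRE, ICMP, TCP}: UDP is not in the set → false
  flow rate = 28312 pps: 44109 == 28312 is false
Combine:
[1.1.3] false OR false = false
[1.1] true OR true OR false = true
[1.2.1.1] false OR true = true
[1.2.1] NOT true = false
[1.2.2] false AND true = false
[1.2] false OR false = false
[1.3.1.3.1] false OR false = false
[1.3.1.3] NOT false = true
[1.3.1] false OR false OR true = true
[1.3] NOT true = false
[1] exactly-one(true, false, false) = true
[2] false → false (antecedent false ⇒ implication holds) = true
[root] true AND true = true
Overall: true → allowed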